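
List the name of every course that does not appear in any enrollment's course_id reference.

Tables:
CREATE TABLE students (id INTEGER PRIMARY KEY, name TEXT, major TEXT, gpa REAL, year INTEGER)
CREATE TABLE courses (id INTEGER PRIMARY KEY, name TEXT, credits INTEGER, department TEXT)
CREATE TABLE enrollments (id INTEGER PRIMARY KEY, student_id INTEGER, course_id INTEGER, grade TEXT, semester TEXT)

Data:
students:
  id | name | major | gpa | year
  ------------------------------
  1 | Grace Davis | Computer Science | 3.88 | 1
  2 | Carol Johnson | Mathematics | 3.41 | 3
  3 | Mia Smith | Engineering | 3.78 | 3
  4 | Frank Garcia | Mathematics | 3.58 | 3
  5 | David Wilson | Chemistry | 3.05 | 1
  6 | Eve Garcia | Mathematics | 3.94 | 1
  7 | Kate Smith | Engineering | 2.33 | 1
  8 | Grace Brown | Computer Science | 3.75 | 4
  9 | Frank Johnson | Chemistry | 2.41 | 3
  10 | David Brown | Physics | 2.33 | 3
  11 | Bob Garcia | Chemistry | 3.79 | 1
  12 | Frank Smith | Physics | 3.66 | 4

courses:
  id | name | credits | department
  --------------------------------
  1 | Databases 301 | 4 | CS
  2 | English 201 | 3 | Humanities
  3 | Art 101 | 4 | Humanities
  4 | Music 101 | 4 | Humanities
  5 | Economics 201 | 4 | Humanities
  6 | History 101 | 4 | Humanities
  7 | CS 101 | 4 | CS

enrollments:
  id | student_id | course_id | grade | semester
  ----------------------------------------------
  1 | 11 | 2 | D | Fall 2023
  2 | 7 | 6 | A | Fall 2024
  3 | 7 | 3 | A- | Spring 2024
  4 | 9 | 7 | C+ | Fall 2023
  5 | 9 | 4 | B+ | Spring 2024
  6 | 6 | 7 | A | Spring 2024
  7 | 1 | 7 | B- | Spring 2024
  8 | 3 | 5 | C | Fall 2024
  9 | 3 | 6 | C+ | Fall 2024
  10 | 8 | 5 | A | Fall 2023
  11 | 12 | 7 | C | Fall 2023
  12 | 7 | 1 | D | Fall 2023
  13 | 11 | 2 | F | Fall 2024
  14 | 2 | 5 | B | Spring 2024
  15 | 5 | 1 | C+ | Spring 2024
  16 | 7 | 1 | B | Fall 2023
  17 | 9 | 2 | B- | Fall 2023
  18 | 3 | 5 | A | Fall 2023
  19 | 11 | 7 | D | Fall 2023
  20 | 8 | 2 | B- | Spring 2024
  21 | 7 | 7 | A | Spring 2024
SELECT p.name FROM courses p LEFT JOIN enrollments c ON c.course_id = p.id WHERE c.id IS NULL

Execution result:
(no rows)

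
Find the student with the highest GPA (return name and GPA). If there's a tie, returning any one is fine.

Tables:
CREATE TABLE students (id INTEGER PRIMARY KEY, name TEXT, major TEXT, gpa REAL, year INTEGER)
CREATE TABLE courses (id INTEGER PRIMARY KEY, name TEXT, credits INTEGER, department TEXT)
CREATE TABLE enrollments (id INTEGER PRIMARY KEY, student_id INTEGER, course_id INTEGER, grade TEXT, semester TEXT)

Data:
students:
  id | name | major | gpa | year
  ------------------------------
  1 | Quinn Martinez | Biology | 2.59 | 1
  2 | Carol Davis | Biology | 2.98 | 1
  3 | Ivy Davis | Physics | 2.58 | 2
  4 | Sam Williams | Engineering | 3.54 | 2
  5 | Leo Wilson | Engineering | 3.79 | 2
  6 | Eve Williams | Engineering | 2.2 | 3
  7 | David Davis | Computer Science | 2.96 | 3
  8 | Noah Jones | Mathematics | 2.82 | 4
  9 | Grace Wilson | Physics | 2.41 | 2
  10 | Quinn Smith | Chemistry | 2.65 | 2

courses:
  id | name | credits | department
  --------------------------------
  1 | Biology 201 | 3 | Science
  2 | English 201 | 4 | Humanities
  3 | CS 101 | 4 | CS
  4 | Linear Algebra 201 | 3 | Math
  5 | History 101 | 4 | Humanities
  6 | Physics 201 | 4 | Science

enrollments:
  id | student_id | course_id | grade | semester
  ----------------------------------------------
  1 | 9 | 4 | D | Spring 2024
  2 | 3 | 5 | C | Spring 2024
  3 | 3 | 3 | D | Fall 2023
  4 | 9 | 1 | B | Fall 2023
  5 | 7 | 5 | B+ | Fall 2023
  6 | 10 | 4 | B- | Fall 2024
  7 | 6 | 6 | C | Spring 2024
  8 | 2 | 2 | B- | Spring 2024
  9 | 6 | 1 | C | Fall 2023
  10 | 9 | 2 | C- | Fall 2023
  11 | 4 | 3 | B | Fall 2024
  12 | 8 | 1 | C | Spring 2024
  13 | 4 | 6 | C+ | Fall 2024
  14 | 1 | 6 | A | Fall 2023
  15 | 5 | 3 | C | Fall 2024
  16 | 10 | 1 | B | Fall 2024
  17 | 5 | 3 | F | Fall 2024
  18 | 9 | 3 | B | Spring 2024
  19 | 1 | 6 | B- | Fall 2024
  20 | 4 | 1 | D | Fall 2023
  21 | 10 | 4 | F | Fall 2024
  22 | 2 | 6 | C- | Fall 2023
SELECT name, gpa FROM students ORDER BY gpa DESC LIMIT 1

Execution result:
name | gpa
Leo Wilson | 3.79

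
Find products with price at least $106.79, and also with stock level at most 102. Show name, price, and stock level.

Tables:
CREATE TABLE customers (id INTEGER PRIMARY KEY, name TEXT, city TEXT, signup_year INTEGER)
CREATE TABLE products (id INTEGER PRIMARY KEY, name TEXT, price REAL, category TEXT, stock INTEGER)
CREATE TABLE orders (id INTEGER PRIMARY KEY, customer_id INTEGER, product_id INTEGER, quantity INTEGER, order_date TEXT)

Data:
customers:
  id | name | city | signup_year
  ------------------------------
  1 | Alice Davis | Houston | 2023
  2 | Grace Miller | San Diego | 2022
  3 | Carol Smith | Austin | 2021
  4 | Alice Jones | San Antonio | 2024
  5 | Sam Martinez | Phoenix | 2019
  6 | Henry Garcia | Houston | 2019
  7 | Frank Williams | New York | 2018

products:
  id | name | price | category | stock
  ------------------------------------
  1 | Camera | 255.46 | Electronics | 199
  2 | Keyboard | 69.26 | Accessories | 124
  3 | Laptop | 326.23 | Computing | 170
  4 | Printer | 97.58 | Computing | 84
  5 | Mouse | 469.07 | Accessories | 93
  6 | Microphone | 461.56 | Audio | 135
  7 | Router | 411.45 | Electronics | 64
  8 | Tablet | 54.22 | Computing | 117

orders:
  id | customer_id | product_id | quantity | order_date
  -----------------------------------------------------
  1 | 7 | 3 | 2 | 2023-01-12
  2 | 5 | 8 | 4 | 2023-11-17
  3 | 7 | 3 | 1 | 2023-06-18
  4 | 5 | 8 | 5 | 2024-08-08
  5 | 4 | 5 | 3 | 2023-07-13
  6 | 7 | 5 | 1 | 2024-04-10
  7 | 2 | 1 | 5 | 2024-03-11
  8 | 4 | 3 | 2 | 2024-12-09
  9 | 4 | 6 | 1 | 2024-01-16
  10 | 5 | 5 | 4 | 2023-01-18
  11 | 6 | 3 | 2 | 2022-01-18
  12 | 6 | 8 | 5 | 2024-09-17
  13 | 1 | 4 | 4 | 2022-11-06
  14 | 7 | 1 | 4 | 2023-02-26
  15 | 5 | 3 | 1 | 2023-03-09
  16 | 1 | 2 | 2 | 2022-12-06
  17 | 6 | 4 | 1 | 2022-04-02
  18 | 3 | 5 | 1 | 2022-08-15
SELECT name, price, stock FROM products WHERE price >= 106.79 AND stock <= 102

Execution result:
name | price | stock
Mouse | 469.07 | 93
Router | 411.45 | 64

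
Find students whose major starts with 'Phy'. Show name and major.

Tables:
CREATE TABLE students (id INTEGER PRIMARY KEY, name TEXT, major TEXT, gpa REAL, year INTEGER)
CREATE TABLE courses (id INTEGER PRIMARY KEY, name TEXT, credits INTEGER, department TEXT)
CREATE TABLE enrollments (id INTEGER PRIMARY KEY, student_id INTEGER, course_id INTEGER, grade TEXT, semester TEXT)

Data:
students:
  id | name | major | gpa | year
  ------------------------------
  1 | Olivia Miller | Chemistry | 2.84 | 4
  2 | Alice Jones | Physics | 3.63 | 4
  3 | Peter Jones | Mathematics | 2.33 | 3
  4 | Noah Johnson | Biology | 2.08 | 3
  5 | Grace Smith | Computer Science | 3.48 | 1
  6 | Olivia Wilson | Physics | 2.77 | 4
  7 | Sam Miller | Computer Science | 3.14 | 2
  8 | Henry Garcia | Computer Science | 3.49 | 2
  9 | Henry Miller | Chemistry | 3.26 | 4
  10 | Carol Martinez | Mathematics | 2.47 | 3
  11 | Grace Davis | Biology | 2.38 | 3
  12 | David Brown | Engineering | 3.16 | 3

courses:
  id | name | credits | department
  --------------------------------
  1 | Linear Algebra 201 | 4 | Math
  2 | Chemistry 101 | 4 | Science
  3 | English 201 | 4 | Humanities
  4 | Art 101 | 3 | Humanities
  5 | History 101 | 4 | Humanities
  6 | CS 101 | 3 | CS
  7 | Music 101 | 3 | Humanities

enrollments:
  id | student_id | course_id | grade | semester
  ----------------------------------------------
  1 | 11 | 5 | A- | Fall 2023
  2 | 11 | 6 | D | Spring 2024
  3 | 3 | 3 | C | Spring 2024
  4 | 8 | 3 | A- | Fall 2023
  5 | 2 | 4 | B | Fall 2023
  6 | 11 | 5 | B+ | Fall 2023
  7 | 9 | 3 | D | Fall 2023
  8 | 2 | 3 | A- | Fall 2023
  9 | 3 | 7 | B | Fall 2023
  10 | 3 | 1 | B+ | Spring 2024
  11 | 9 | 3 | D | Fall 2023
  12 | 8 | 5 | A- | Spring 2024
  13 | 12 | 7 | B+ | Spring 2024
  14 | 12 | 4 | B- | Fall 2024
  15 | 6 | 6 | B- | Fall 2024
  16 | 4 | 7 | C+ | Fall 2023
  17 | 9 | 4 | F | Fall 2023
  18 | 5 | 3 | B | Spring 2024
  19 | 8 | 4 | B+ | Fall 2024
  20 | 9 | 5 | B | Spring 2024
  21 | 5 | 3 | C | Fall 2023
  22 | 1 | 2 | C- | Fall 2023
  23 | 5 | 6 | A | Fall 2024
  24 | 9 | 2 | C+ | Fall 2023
SELECT name, major FROM students WHERE major LIKE 'Phy%'

Execution result:
name | major
Alice Jones | Physics
Olivia Wilson | Physics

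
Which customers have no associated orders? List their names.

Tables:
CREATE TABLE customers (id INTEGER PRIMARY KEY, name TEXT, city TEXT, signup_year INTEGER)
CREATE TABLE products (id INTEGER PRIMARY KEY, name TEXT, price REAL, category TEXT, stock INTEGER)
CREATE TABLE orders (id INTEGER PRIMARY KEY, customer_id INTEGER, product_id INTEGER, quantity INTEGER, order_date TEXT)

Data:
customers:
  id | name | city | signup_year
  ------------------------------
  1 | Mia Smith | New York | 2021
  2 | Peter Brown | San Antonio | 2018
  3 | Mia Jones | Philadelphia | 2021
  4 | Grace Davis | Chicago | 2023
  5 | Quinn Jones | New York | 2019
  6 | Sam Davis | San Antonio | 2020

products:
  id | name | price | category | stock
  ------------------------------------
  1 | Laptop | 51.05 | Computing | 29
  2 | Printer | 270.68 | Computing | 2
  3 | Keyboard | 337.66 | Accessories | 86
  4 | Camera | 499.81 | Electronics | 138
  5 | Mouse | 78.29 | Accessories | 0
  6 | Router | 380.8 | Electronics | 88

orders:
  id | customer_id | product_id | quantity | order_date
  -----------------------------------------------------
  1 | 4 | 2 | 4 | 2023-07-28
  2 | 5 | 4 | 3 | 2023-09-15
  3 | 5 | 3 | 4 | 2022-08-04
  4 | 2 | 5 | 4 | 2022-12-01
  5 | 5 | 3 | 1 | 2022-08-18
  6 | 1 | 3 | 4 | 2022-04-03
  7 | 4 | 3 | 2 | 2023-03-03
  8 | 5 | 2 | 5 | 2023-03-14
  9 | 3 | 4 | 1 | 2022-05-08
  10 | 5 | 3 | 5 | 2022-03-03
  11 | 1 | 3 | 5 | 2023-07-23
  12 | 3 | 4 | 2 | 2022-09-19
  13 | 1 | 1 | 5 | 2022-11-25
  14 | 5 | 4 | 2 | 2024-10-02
SELECT p.name FROM customers p LEFT JOIN orders c ON c.customer_id = p.id WHERE c.id IS NULL

Execution result:
Sam Davis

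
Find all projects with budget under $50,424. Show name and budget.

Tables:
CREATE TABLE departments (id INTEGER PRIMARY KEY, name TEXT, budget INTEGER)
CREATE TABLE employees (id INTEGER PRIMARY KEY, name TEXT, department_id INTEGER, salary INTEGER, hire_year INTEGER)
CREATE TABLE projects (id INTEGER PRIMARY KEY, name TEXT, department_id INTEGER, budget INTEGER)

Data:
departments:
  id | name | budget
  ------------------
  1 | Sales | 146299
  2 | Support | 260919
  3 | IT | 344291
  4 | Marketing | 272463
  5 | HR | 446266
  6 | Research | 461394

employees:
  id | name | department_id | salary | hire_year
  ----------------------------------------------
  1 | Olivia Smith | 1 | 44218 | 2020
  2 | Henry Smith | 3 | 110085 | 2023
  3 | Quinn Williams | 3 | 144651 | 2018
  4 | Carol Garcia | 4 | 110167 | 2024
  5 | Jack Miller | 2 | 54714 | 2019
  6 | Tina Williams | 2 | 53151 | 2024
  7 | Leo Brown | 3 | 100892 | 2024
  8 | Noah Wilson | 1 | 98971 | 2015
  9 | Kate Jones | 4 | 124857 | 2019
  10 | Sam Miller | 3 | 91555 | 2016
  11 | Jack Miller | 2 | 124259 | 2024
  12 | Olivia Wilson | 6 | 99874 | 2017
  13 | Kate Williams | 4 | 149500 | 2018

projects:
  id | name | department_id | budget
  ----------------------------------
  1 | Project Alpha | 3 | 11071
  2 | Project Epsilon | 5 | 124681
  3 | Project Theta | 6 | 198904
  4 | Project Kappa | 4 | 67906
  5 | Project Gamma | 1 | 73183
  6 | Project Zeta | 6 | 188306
SELECT name, budget FROM projects WHERE budget < 50424

Execution result:
name | budget
Project Alpha | 11071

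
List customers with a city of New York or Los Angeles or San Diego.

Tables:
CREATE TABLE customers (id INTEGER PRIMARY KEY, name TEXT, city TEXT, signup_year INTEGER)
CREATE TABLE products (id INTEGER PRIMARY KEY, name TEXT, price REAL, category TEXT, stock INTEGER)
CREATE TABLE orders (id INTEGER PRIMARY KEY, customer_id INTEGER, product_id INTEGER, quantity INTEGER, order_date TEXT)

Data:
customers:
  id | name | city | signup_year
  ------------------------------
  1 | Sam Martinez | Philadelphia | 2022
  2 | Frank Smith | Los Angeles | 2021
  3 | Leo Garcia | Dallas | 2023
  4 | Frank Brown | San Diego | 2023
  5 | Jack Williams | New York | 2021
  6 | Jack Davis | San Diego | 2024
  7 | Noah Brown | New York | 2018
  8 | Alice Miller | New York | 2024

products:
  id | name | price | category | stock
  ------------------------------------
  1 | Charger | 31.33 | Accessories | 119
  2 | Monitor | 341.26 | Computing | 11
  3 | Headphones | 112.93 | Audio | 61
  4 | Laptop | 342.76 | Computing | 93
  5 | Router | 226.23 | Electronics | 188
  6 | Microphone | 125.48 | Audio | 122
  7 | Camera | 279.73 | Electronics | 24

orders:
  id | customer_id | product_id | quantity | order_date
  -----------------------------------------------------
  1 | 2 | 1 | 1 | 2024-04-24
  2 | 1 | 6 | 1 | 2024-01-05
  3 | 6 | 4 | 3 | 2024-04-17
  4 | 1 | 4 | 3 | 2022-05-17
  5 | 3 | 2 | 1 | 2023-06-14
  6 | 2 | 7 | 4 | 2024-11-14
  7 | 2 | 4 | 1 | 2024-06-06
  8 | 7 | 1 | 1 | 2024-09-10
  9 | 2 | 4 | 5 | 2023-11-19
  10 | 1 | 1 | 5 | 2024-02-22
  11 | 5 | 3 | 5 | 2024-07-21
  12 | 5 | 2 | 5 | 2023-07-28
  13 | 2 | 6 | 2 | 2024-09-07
SELECT name, city FROM customers WHERE city IN ('New York', 'Los Angeles', 'San Diego')

Execution result:
name | city
Frank Smith | Los Angeles
Frank Brown | San Diego
Jack Williams | New York
Jack Davis | San Diego
Noah Brown | New York
Alice Miller | New York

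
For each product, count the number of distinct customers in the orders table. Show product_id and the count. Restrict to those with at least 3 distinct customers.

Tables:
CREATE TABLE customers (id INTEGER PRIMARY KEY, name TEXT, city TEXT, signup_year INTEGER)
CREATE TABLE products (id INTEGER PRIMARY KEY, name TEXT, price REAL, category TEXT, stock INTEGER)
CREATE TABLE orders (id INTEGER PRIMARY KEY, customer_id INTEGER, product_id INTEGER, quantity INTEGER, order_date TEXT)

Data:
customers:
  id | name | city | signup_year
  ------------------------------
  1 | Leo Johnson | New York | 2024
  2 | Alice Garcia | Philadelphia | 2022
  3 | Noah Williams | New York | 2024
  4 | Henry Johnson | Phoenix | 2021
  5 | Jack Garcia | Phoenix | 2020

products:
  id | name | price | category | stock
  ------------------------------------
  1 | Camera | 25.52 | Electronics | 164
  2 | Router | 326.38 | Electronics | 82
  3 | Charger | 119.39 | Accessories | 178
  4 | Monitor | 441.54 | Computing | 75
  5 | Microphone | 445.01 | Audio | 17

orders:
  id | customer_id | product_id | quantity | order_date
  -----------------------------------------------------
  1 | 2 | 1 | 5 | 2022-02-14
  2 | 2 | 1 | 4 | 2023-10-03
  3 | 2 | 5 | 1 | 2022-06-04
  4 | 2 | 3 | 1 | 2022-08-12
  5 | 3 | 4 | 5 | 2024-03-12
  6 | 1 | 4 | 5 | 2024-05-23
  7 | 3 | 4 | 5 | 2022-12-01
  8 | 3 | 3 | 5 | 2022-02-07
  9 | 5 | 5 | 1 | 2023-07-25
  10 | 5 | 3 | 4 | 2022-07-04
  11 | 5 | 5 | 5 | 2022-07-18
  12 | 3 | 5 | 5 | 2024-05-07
SELECT product_id, COUNT(DISTINCT customer_id) AS distinct_customer_count FROM orders GROUP BY product_id HAVING COUNT(DISTINCT customer_id) >= 3

Execution result:
product_id | distinct_customer_count
3 | 3
5 | 3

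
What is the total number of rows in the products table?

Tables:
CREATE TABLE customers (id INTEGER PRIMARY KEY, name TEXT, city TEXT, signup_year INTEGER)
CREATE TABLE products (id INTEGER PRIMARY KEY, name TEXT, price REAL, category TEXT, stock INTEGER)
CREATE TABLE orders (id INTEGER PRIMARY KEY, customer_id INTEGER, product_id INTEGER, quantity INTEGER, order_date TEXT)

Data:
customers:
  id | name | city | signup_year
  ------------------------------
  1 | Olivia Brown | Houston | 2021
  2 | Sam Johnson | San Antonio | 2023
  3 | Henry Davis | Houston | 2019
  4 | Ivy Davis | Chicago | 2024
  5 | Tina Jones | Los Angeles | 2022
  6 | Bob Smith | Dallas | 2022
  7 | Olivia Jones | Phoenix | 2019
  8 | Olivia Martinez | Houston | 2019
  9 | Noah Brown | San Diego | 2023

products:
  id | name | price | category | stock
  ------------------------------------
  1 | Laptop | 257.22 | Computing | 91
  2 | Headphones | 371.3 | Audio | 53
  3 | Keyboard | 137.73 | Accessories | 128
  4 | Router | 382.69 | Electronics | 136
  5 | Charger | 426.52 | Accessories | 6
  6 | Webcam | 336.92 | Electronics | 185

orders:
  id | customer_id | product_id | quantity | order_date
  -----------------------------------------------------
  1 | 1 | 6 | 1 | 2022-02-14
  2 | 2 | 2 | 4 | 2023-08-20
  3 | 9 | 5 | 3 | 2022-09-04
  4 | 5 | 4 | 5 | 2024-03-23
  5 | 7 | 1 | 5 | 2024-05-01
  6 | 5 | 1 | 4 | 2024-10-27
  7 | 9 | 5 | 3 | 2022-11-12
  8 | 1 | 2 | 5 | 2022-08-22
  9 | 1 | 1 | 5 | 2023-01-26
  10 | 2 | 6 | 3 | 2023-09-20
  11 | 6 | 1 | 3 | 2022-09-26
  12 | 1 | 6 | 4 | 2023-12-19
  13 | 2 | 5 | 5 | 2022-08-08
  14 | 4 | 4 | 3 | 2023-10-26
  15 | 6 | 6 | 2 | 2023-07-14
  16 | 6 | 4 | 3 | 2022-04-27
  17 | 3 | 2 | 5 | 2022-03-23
SELECT COUNT(*) FROM products

Execution result:
6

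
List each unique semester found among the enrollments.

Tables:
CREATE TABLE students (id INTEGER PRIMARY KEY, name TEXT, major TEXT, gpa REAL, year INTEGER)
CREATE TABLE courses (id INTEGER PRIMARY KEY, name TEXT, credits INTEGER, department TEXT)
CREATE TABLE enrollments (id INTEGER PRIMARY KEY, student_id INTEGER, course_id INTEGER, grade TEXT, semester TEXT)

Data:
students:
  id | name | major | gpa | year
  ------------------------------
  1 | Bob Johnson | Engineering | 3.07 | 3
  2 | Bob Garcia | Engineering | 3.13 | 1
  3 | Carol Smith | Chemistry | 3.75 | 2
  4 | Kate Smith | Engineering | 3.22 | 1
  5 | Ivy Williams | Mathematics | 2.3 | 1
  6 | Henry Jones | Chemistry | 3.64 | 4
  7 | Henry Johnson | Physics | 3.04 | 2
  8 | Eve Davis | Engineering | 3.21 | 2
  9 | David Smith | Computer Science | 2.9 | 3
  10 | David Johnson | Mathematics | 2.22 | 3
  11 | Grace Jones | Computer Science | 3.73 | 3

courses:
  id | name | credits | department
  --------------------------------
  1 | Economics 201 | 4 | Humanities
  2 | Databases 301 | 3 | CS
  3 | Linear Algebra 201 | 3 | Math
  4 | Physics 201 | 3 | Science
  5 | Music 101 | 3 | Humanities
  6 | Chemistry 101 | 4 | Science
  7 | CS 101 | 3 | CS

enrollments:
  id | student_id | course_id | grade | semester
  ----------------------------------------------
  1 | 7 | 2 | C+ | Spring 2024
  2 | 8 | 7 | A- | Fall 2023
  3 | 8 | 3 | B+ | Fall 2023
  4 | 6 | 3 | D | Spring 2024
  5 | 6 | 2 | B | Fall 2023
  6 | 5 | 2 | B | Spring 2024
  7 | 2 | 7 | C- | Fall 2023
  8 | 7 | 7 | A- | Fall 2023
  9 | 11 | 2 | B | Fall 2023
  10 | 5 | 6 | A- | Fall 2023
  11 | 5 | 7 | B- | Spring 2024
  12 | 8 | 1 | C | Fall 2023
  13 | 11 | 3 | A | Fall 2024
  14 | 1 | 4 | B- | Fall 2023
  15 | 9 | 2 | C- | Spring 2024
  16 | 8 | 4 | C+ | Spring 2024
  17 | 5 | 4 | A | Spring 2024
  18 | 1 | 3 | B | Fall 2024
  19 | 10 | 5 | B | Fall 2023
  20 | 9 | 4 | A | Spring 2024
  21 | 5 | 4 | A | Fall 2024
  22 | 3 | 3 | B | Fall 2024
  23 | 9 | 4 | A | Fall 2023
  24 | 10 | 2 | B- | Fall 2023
SELECT DISTINCT semester FROM enrollments

Execution result:
semester
Spring 2024
Fall 2023
Fall 2024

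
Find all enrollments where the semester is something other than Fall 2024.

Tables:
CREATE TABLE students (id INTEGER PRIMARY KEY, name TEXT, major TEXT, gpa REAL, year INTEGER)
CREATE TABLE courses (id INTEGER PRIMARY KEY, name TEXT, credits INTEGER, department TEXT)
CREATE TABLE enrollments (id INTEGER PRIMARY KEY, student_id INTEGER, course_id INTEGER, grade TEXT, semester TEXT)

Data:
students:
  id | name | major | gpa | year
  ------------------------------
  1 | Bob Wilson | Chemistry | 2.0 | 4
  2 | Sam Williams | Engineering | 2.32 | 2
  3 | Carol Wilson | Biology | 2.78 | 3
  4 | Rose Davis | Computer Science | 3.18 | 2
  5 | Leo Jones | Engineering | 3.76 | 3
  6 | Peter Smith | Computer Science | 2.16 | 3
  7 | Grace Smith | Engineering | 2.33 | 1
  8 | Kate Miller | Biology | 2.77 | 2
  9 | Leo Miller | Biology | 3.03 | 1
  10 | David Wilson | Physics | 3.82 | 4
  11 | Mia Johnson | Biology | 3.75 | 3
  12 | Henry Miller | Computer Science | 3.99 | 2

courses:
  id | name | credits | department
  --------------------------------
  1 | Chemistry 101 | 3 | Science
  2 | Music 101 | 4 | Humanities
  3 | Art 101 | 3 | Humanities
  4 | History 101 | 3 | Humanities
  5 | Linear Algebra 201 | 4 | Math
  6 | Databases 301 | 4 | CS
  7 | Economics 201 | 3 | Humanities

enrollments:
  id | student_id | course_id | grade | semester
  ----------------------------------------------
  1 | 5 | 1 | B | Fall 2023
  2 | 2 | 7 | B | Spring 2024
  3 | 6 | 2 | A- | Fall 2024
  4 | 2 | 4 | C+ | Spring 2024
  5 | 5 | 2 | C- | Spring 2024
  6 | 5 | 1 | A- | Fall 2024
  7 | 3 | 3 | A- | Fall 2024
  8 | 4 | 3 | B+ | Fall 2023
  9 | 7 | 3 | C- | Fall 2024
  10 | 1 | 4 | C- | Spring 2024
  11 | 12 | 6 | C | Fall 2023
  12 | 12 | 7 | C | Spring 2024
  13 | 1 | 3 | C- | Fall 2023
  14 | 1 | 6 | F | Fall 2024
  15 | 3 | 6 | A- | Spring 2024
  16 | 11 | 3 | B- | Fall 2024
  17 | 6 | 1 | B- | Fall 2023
SELECT id, semester FROM enrollments WHERE semester <> 'Fall 2024'

Execution result:
id | semester
1 | Fall 2023
2 | Spring 2024
4 | Spring 2024
5 | Spring 2024
8 | Fall 2023
10 | Spring 2024
11 | Fall 2023
12 | Spring 2024
13 | Fall 2023
15 | Spring 2024
17 | Fall 2023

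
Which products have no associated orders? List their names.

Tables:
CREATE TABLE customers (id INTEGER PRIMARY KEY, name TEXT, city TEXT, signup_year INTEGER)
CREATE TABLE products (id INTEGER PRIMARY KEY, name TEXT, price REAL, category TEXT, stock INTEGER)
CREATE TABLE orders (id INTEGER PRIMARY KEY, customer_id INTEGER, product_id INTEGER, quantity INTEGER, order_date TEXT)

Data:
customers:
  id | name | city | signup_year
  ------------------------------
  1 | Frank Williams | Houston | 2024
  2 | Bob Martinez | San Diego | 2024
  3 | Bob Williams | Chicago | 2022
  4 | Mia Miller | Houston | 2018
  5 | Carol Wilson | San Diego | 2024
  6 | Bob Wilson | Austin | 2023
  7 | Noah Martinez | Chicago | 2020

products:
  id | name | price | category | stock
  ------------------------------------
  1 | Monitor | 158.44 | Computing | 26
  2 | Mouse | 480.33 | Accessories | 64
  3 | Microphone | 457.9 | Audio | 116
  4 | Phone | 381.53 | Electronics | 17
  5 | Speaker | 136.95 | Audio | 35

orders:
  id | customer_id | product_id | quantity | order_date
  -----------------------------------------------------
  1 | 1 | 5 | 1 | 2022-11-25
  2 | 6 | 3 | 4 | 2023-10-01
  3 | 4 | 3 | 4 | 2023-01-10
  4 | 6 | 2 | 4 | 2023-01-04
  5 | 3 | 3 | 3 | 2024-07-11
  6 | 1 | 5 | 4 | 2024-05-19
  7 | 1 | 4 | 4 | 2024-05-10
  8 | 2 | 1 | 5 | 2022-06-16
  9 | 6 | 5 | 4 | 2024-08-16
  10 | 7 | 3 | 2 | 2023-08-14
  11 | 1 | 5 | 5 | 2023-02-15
SELECT p.name FROM products p LEFT JOIN orders c ON c.product_id = p.id WHERE c.id IS NULL

Execution result:
(no rows)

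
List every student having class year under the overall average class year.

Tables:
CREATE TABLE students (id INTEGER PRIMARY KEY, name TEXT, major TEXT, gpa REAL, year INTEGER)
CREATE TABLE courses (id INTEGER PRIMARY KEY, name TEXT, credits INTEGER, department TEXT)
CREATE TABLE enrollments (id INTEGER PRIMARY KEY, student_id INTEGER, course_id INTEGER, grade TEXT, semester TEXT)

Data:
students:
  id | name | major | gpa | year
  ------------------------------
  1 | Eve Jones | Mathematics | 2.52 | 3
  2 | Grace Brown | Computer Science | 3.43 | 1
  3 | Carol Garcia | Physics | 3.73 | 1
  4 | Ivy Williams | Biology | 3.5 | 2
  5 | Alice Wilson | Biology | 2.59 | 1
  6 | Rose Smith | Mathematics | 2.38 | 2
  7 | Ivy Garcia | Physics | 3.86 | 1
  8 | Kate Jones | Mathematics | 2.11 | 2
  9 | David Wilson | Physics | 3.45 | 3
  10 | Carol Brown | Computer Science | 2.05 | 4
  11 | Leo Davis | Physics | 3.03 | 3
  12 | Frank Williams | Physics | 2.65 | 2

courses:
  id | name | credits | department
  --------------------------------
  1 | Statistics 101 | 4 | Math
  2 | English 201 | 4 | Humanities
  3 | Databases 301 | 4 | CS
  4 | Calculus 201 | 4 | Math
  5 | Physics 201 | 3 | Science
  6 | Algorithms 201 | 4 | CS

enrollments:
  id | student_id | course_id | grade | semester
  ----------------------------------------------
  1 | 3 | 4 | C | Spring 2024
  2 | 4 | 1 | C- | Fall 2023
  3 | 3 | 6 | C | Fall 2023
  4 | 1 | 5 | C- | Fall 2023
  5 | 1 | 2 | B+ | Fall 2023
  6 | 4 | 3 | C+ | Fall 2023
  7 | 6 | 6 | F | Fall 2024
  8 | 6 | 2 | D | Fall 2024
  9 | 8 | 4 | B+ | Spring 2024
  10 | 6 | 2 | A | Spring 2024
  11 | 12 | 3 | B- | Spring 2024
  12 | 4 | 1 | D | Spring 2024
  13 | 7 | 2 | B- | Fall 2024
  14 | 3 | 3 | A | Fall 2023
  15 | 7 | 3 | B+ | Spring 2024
SELECT name, year FROM students WHERE year < (SELECT AVG(year) FROM students)

Execution result:
name | year
Grace Brown | 1
Carol Garcia | 1
Ivy Williams | 2
Alice Wilson | 1
Rose Smith | 2
Ivy Garcia | 1
Kate Jones | 2
Frank Williams | 2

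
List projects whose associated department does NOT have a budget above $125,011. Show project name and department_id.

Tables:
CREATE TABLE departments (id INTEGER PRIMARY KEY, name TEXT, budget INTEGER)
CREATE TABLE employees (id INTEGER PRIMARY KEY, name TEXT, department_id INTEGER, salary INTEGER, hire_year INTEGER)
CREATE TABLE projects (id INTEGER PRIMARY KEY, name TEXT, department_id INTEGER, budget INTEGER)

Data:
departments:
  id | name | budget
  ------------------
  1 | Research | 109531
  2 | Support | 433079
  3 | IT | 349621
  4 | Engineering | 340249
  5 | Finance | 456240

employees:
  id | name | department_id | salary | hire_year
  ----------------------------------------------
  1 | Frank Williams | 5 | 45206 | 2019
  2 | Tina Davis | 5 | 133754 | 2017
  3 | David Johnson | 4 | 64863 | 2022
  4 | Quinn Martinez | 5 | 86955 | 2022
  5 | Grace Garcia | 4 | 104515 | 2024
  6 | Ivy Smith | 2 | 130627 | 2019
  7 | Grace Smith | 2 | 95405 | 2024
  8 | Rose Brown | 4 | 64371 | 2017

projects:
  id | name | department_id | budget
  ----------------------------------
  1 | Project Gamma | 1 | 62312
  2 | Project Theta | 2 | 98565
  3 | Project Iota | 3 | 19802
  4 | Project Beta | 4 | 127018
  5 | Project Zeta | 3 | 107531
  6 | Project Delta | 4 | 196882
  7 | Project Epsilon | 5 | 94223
SELECT name, department_id FROM projects WHERE department_id NOT IN (SELECT id FROM departments WHERE budget > 125011)

Execution result:
name | department_id
Project Gamma | 1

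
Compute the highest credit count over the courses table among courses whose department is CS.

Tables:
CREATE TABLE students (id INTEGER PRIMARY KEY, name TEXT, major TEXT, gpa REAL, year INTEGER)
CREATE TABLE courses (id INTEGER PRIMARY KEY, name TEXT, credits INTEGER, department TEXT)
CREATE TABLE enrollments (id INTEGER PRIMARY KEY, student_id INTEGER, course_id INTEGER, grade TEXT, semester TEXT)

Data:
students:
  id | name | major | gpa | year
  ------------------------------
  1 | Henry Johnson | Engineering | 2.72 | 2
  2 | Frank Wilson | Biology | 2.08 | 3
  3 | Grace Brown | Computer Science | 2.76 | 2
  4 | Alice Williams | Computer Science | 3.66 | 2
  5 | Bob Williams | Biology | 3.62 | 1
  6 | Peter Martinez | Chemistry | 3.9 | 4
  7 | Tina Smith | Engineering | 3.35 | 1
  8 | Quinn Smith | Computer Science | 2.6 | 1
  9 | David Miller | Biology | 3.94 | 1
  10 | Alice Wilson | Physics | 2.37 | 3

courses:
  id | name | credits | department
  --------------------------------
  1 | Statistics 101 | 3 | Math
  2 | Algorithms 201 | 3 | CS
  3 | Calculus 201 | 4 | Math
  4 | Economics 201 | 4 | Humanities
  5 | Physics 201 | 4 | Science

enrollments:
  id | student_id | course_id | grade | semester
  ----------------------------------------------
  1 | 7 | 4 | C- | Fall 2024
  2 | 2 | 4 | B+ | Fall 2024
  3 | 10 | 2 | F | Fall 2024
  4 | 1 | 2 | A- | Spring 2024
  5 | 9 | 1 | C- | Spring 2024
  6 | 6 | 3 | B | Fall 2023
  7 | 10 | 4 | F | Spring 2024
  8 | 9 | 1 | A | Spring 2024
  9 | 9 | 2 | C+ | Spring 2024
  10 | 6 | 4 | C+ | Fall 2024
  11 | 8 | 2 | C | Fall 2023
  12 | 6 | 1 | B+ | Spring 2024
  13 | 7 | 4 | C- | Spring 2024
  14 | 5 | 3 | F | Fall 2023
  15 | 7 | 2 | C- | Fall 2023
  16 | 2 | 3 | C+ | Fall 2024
SELECT MAX(credits) FROM courses WHERE department = 'CS'

Execution result:
3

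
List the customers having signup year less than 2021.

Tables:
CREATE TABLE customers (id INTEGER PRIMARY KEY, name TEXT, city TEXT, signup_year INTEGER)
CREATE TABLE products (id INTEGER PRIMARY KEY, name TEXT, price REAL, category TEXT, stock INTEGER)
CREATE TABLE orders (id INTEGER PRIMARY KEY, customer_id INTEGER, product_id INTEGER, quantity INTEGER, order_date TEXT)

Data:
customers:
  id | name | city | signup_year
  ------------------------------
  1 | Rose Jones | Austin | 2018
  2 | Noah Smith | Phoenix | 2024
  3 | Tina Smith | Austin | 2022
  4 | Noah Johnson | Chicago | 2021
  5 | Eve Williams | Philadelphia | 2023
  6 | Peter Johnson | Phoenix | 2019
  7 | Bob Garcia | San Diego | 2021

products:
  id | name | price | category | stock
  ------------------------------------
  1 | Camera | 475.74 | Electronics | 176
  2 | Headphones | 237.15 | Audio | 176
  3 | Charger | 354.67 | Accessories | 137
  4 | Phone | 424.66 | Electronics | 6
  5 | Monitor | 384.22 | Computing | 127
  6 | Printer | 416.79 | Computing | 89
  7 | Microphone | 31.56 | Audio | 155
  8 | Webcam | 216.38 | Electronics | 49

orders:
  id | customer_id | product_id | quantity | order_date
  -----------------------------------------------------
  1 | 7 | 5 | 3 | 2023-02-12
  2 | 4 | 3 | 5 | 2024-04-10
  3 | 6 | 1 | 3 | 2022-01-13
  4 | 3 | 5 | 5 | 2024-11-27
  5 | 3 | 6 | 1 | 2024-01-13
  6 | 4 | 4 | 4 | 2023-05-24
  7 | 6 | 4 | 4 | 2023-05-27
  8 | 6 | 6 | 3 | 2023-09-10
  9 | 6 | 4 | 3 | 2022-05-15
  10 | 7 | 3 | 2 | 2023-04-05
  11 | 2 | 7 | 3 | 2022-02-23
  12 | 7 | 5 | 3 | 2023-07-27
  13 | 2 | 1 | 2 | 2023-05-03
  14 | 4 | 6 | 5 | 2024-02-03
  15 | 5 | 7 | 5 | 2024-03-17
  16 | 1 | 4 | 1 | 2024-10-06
SELECT name, signup_year FROM customers WHERE signup_year < 2021

Execution result:
name | signup_year
Rose Jones | 2018
Peter Johnson | 2019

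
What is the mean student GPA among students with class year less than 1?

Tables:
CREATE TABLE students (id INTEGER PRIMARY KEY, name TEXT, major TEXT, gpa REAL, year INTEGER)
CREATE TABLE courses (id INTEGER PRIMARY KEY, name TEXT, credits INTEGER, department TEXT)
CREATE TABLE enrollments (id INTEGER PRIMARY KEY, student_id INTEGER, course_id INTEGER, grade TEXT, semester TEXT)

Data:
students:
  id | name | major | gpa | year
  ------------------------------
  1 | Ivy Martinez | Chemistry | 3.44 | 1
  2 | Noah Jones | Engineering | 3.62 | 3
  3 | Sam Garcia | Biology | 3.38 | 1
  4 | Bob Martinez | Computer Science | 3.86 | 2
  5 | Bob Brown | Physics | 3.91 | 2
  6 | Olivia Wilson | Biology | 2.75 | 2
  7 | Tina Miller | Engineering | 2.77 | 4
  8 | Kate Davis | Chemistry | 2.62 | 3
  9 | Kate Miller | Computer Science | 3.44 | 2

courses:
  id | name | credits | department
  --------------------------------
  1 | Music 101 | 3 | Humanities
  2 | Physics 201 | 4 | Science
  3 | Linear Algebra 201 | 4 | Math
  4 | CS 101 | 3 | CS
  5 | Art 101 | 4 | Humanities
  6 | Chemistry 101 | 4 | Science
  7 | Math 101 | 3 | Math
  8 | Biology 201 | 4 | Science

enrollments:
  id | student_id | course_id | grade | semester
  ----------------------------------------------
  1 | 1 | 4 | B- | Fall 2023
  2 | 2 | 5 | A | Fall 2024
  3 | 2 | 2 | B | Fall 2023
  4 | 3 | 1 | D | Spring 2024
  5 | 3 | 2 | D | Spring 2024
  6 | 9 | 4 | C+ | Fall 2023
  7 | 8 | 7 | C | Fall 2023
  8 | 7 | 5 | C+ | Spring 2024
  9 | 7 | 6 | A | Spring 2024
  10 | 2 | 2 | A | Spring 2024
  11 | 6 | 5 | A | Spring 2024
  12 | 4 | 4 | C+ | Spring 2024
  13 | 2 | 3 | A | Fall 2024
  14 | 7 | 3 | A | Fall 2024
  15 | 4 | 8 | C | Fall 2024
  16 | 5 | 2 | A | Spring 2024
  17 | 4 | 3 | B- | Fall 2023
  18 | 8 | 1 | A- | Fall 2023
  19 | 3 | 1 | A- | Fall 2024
SELECT AVG(gpa) FROM students WHERE year < 1

Execution result:
NULL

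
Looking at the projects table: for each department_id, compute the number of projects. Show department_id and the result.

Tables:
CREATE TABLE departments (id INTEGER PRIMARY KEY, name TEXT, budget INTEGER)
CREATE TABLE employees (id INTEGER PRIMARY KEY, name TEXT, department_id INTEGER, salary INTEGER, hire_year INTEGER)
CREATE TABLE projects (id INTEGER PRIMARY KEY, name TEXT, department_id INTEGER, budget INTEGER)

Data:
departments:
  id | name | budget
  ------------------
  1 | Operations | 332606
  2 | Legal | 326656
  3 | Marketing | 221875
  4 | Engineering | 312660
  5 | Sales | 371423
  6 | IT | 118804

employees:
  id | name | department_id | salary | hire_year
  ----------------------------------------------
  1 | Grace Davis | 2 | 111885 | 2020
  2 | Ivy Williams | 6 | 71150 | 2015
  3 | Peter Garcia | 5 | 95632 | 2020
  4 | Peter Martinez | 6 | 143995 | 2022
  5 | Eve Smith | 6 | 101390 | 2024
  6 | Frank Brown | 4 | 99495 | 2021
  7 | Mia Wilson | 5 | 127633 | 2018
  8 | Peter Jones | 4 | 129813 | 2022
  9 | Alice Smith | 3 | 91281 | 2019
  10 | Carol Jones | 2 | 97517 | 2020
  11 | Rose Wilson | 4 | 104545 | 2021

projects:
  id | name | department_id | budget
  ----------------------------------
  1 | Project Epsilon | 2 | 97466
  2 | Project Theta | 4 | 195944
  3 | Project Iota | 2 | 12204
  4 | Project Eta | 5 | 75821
SELECT department_id, COUNT(*) AS n FROM projects GROUP BY department_id

Execution result:
department_id | n
2 | 2
4 | 1
5 | 1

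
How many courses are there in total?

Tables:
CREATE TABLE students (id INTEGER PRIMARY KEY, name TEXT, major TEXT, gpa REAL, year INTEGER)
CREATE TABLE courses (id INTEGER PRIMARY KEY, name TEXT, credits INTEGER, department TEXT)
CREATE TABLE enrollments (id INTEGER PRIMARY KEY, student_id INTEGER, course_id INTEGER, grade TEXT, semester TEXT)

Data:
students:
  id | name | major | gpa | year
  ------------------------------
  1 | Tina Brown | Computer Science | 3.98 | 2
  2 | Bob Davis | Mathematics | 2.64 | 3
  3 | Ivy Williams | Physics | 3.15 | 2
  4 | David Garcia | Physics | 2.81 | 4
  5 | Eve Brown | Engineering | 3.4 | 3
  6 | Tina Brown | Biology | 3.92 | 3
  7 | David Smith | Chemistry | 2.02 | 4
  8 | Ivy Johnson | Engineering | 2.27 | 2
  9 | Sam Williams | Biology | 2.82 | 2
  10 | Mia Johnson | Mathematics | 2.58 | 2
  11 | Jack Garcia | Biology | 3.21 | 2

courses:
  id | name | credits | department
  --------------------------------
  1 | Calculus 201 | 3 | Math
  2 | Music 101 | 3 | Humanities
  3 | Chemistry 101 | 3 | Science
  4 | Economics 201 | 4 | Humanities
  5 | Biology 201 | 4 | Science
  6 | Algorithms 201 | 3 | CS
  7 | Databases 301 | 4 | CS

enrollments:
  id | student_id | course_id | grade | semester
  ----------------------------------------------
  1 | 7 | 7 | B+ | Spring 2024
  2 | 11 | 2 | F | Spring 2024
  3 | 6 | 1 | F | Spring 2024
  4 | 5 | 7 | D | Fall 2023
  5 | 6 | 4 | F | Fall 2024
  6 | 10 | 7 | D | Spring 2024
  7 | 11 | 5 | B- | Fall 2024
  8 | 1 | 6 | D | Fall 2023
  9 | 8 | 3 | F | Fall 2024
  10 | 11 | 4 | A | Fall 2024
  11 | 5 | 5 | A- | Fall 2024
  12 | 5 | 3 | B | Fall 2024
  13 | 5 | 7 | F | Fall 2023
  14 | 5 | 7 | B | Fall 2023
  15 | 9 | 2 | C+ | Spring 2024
SELECT COUNT(*) FROM courses

Execution result:
7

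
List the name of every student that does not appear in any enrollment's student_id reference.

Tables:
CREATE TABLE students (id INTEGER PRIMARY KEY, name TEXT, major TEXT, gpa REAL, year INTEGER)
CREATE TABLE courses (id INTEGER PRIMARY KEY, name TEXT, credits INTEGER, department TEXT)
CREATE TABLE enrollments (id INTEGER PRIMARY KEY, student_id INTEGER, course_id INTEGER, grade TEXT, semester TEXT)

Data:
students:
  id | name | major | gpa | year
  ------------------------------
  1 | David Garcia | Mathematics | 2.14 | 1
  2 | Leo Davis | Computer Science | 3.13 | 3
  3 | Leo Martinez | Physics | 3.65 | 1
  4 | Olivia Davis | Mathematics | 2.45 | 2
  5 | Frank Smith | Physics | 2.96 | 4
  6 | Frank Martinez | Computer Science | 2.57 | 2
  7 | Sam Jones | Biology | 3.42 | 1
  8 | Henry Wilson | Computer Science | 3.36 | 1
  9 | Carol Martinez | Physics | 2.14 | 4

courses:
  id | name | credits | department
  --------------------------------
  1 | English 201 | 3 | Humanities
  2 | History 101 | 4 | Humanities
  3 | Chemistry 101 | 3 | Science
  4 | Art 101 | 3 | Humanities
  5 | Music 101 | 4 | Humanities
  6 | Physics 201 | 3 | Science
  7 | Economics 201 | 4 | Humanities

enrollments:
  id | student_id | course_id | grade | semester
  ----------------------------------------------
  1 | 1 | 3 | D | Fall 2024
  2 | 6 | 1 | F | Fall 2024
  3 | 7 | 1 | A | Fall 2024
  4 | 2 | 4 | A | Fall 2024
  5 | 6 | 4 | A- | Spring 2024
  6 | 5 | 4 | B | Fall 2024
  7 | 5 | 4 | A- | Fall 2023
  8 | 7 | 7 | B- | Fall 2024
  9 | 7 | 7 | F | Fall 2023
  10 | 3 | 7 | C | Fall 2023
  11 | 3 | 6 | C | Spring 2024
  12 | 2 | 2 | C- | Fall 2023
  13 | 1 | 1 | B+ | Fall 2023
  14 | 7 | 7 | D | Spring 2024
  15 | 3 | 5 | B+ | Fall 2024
SELECT p.name FROM students p LEFT JOIN enrollments c ON c.student_id = p.id WHERE c.id IS NULL

Execution result:
name
Olivia Davis
Henry Wilson
Carol Martinez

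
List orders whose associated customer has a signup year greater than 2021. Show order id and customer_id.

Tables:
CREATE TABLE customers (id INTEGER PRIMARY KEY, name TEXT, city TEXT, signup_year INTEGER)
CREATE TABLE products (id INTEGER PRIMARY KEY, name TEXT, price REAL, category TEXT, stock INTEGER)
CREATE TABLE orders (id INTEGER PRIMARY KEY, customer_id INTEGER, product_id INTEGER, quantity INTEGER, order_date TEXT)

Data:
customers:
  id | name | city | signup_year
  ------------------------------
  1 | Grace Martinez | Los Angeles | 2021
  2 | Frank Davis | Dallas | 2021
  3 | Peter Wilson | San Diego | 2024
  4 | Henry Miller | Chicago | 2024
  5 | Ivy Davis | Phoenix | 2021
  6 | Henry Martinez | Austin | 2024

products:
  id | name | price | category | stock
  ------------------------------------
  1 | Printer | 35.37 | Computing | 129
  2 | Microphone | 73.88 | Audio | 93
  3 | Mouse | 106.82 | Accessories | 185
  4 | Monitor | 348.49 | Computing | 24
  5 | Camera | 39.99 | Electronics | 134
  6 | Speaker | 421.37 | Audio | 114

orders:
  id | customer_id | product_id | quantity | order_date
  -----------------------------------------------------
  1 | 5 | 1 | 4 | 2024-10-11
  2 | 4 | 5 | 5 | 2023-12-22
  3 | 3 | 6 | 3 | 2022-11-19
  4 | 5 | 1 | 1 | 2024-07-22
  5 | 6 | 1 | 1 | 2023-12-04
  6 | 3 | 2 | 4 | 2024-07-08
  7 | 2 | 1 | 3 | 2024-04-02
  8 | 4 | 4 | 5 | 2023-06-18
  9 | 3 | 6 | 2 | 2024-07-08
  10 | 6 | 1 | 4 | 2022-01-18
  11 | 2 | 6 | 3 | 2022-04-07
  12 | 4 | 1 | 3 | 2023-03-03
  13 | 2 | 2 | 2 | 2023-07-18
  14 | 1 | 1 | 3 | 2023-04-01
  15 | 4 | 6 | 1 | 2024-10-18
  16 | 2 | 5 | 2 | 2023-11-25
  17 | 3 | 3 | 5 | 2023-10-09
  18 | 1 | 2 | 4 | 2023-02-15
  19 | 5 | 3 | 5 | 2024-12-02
SELECT id, customer_id FROM orders WHERE customer_id IN (SELECT id FROM customers WHERE signup_year > 2021)

Execution result:
id | customer_id
2 | 4
3 | 3
5 | 6
6 | 3
8 | 4
9 | 3
10 | 6
12 | 4
15 | 4
17 | 3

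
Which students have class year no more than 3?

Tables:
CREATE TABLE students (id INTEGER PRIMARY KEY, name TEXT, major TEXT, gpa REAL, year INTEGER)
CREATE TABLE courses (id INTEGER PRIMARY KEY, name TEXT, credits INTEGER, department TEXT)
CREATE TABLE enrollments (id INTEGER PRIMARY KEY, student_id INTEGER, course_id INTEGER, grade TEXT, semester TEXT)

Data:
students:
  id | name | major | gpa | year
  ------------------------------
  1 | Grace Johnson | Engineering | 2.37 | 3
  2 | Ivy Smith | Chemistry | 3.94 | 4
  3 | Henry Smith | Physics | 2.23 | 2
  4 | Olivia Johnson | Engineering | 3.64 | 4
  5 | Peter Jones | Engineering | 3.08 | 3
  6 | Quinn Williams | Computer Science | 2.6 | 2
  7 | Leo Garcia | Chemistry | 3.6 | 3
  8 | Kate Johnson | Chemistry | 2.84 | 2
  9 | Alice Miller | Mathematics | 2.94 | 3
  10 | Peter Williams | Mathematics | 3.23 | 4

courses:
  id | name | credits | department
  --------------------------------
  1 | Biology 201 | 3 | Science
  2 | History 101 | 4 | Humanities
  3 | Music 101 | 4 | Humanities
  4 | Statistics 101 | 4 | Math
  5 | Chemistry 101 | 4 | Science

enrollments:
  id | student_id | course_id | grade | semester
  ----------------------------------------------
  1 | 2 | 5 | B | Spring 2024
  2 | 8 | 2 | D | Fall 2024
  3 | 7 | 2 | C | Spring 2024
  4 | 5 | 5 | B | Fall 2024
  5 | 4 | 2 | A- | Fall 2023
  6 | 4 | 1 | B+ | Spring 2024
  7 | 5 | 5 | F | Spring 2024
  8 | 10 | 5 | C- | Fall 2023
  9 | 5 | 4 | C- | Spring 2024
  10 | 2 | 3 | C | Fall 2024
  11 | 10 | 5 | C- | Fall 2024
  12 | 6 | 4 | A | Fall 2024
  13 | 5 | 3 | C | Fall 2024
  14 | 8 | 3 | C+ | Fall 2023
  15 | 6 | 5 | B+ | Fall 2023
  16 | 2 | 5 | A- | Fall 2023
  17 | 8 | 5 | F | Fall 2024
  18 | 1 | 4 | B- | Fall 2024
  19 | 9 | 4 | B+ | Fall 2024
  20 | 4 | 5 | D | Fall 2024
SELECT name, year FROM students WHERE year <= 3

Execution result:
name | year
Grace Johnson | 3
Henry Smith | 2
Peter Jones | 3
Quinn Williams | 2
Leo Garcia | 3
Kate Johnson | 2
Alice Miller | 3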